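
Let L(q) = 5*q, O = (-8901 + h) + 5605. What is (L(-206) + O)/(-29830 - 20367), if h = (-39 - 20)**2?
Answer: 845/50197 ≈ 0.016834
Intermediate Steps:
h = 3481 (h = (-59)**2 = 3481)
O = 185 (O = (-8901 + 3481) + 5605 = -5420 + 5605 = 185)
(L(-206) + O)/(-29830 - 20367) = (5*(-206) + 185)/(-29830 - 20367) = (-1030 + 185)/(-50197) = -845*(-1/50197) = 845/50197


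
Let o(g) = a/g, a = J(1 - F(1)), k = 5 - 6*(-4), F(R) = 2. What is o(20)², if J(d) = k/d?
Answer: 841/400 ≈ 2.1025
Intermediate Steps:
k = 29 (k = 5 - 1*(-24) = 5 + 24 = 29)
J(d) = 29/d
a = -29 (a = 29/(1 - 1*2) = 29/(1 - 2) = 29/(-1) = 29*(-1) = -29)
o(g) = -29/g
o(20)² = (-29/20)² = 841/400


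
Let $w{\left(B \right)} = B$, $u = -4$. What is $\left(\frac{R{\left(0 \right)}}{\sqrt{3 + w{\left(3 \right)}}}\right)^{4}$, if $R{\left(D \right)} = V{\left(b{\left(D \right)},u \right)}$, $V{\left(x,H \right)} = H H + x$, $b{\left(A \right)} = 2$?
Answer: $2916$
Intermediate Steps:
$V{\left(x,H \right)} = x + H^{2}$ ($V{\left(x,H \right)} = H^{2} + x = x + H^{2}$)
$R{\left(D \right)} = 18$ ($R{\left(D \right)} = 2 + \left(-4\right)^{2} = 2 + 16 = 18$)
$\left(\frac{R{\left(0 \right)}}{\sqrt{3 + w{\left(3 \right)}}}\right)^{4} = \left(\frac{18}{\sqrt{3 + 3}}\right)^{4} = \left(\frac{18}{\sqrt{6}}\right)^{4} = \left(18 \frac{\sqrt{6}}{6}\right)^{4} = \left(3 \sqrt{6}\right)^{4} = 2916$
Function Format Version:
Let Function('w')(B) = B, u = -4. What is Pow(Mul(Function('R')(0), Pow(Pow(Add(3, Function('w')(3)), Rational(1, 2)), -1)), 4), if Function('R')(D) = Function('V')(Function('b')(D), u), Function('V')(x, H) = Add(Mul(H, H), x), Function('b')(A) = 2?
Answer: 2916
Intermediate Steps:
Function('V')(x, H) = Add(x, Pow(H, 2)) (Function('V')(x, H) = Add(Pow(H, 2), x) = Add(x, Pow(H, 2)))
Function('R')(D) = 18 (Function('R')(D) = Add(2, Pow(-4, 2)) = Add(2, 16) = 18)
Pow(Mul(Function('R')(0), Pow(Pow(Add(3, Function('w')(3)), Rational(1, 2)), -1)), 4) = Pow(Mul(18, Pow(Pow(Add(3, 3), Rational(1, 2)), -1)), 4) = Pow(Mul(18, Pow(Pow(6, Rational(1, 2)), -1)), 4) = Pow(Mul(18, Mul(Rational(1, 6), Pow(6, Rational(1, 2)))), 4) = Pow(Mul(3, Pow(6, Rational(1, 2))), 4) = 2916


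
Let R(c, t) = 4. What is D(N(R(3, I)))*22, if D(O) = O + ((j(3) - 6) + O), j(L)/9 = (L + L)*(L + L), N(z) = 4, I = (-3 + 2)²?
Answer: 7172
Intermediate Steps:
I = 1 (I = (-1)² = 1)
j(L) = 36*L² (j(L) = 9*((L + L)*(L + L)) = 9*((2*L)*(2*L)) = 9*(4*L²) = 36*L²)
D(O) = 318 + 2*O (D(O) = O + ((36*3² - 6) + O) = O + ((36*9 - 6) + O) = O + ((324 - 6) + O) = O + (318 + O) = 318 + 2*O)
D(N(R(3, I)))*22 = (318 + 2*4)*22 = (318 + 8)*22 = 326*22 = 7172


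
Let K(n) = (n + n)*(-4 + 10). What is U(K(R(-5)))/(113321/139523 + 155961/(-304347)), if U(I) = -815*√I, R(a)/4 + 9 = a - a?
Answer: -34607676282015*I*√3/1060729982 ≈ -56510.0*I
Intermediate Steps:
R(a) = -36 (R(a) = -36 + 4*(a - a) = -36 + 4*0 = -36 + 0 = -36)
K(n) = 12*n (K(n) = (2*n)*6 = 12*n)
U(K(R(-5)))/(113321/139523 + 155961/(-304347)) = (-815*12*I*√3)/(113321/139523 + 155961/(-304347)) = (-9780*I*√3)/(113321*(1/139523) + 155961*(-1/304347)) = (-9780*I*√3)/(113321/139523 - 51987/101449) = (-9780*I*√3)/(4242919928/14154468827) = -9780*I*√3*(14154468827/4242919928) = -34607676282015*I*√3/1060729982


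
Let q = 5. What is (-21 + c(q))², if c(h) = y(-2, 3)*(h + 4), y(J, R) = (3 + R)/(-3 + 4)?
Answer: 1089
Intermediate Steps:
y(J, R) = 3 + R (y(J, R) = (3 + R)/1 = (3 + R)*1 = 3 + R)
c(h) = 24 + 6*h (c(h) = (3 + 3)*(h + 4) = 6*(4 + h) = 24 + 6*h)
(-21 + c(q))² = (-21 + (24 + 6*5))² = (-21 + (24 + 30))² = (-21 + 54)² = 33² = 1089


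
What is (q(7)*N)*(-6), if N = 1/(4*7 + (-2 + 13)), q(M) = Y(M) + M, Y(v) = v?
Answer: -28/13 ≈ -2.1538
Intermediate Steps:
q(M) = 2*M (q(M) = M + M = 2*M)
N = 1/39 (N = 1/(28 + 11) = 1/39 ≈ 0.025641)
(q(7)*N)*(-6) = ((2*7)*(1/39))*(-6) = (14*(1/39))*(-6) = (14/39)*(-6) = -28/13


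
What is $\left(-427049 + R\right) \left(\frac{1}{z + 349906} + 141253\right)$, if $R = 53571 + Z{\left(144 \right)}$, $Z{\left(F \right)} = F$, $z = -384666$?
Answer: $- \frac{916526435398093}{17380} \approx -5.2735 \cdot 10^{10}$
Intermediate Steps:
$R = 53715$ ($R = 53571 + 144 = 53715$)
$\left(-427049 + R\right) \left(\frac{1}{z + 349906} + 141253\right) = \left(-427049 + 53715\right) \left(\frac{1}{-384666 + 349906} + 141253\right) = - 373334 \left(\frac{1}{-34760} + 141253\right) = - 373334 \left(- \frac{1}{34760} + 141253\right) = \left(-373334\right) \frac{4909954279}{34760} = - \frac{916526435398093}{17380}$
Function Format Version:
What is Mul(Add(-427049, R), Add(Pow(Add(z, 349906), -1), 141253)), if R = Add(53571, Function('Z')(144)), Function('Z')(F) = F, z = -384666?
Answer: Rational(-916526435398093, 17380) ≈ -5.2735e+10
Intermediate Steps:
R = 53715 (R = Add(53571, 144) = 53715)
Mul(Add(-427049, R), Add(Pow(Add(z, 349906), -1), 141253)) = Mul(Add(-427049, 53715), Add(Pow(Add(-384666, 349906), -1), 141253)) = Mul(-373334, Add(Pow(-34760, -1), 141253)) = Mul(-373334, Add(Rational(-1, 34760), 141253)) = Mul(-373334, Rational(4909954279, 34760)) = Rational(-916526435398093, 17380)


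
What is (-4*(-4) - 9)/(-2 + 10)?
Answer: 7/8 ≈ 0.87500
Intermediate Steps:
(-4*(-4) - 9)/(-2 + 10) = (16 - 9)/8 = (1/8)*7 = 7/8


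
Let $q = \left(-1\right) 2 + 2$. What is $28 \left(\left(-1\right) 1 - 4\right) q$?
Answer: $0$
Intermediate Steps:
$q = 0$ ($q = -2 + 2 = 0$)
$28 \left(\left(-1\right) 1 - 4\right) q = 28 \left(\left(-1\right) 1 - 4\right) 0 = 28 \left(-1 - 4\right) 0 = 28 \left(-5\right) 0 = \left(-140\right) 0 = 0$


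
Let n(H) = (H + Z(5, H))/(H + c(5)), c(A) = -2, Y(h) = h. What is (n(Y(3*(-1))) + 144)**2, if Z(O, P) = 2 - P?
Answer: 515524/25 ≈ 20621.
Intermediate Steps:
n(H) = 2/(-2 + H) (n(H) = (H + (2 - H))/(H - 2) = 2/(-2 + H))
(n(Y(3*(-1))) + 144)**2 = (2/(-2 + 3*(-1)) + 144)**2 = (2/(-2 - 3) + 144)**2 = (2/(-5) + 144)**2 = (2*(-1/5) + 144)**2 = (-2/5 + 144)**2 = (718/5)**2 = 515524/25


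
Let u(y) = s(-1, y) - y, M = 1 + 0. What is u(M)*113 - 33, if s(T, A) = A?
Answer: -33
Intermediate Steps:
M = 1
u(y) = 0 (u(y) = y - y = 0)
u(M)*113 - 33 = 0*113 - 33 = 0 - 33 = -33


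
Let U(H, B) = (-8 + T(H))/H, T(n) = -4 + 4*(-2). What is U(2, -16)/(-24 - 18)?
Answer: 5/21 ≈ 0.23810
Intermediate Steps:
T(n) = -12 (T(n) = -4 - 8 = -12)
U(H, B) = -20/H (U(H, B) = (-8 - 12)/H = -20/H)
U(2, -16)/(-24 - 18) = (-20/2)/(-24 - 18) = -20*½/(-42) = -10*(-1/42) = 5/21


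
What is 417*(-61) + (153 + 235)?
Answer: -25049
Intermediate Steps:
417*(-61) + (153 + 235) = -25437 + 388 = -25049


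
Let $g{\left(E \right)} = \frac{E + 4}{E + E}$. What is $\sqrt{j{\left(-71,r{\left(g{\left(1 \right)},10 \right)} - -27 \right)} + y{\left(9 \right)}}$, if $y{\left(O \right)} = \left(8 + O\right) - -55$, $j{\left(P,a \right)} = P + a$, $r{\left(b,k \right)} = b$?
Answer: $\frac{\sqrt{122}}{2} \approx 5.5227$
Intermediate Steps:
$g{\left(E \right)} = \frac{4 + E}{2 E}$
$y{\left(O \right)} = 63 + O$ ($y{\left(O \right)} = \left(8 + O\right) + 55 = 63 + O$)
$\sqrt{j{\left(-71,r{\left(g{\left(1 \right)},10 \right)} - -27 \right)} + y{\left(9 \right)}} = \sqrt{\left(-71 + \left(\frac{4 + 1}{2 \cdot 1} - -27\right)\right) + \left(63 + 9\right)} = \sqrt{\left(-71 + \left(\frac{1}{2} \cdot 1 \cdot 5 + 27\right)\right) + 72} = \sqrt{\left(-71 + \left(\frac{5}{2} + 27\right)\right) + 72} = \sqrt{\left(-71 + \frac{59}{2}\right) + 72} = \sqrt{- \frac{83}{2} + 72} = \sqrt{\frac{61}{2}} = \frac{\sqrt{122}}{2}$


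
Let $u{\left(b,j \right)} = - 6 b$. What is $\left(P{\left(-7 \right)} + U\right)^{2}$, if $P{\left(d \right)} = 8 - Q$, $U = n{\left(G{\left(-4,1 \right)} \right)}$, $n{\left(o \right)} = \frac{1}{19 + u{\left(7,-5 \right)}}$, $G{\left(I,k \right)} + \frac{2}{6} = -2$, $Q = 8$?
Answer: $\frac{1}{529} \approx 0.0018904$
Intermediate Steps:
$G{\left(I,k \right)} = - \frac{7}{3}$ ($G{\left(I,k \right)} = - \frac{1}{3} - 2 = - \frac{7}{3}$)
$n{\left(o \right)} = - \frac{1}{23}$ ($n{\left(o \right)} = \frac{1}{19 - 42} = \frac{1}{-23} = - \frac{1}{23}$)
$U = - \frac{1}{23} \approx -0.043478$
$P{\left(d \right)} = 0$ ($P{\left(d \right)} = 8 - 8 = 0$)
$\left(P{\left(-7 \right)} + U\right)^{2} = \left(0 - \frac{1}{23}\right)^{2} = \left(- \frac{1}{23}\right)^{2} = \frac{1}{529}$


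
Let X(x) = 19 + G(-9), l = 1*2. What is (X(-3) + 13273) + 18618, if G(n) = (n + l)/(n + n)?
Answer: 574387/18 ≈ 31910.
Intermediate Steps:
l = 2
G(n) = (2 + n)/(2*n) (G(n) = (n + 2)/(n + n) = (2 + n)/((2*n)) = (2 + n)*(1/(2*n)) = (2 + n)/(2*n))
X(x) = 349/18 (X(x) = 19 + (1/2)*(2 - 9)/(-9) = 19 + (1/2)*(-1/9)*(-7) = 19 + 7/18 = 349/18)
(X(-3) + 13273) + 18618 = (349/18 + 13273) + 18618 = 239263/18 + 18618 = 574387/18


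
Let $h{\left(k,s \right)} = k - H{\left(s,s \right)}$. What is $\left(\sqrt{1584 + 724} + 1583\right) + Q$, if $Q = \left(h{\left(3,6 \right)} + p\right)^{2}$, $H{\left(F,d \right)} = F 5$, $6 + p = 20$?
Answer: $1752 + 2 \sqrt{577} \approx 1800.0$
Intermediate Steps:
$p = 14$ ($p = -6 + 20 = 14$)
$H{\left(F,d \right)} = 5 F$
$h{\left(k,s \right)} = k - 5 s$
$Q = 169$ ($Q = \left(\left(3 - 30\right) + 14\right)^{2} = \left(-27 + 14\right)^{2} = \left(-13\right)^{2} = 169$)
$\left(\sqrt{1584 + 724} + 1583\right) + Q = \left(\sqrt{1584 + 724} + 1583\right) + 169 = \left(\sqrt{2308} + 1583\right) + 169 = \left(2 \sqrt{577} + 1583\right) + 169 = \left(1583 + 2 \sqrt{577}\right) + 169 = 1752 + 2 \sqrt{577}$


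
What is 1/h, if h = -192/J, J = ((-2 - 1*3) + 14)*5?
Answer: -15/64 ≈ -0.23438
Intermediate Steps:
J = 45 (J = ((-2 - 3) + 14)*5 = (-5 + 14)*5 = 9*5 = 45)
h = -64/15 (h = -192/45 = -192*1/45 = -64/15 ≈ -4.2667)
1/h = 1/(-64/15) = -15/64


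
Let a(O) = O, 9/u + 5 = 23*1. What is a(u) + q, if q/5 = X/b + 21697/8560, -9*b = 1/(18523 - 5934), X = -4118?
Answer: 3993869336633/1712 ≈ 2.3329e+9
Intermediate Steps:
b = -1/113301 (b = -1/(9*(18523 - 5934)) = -⅑/12589 = -⅑*1/12589 = -1/113301 ≈ -8.8260e-6)
u = ½ (u = 9/(-5 + 23*1) = 9/(-5 + 23) = 9/18 = 9*(1/18) = ½ ≈ 0.50000)
q = 3993869335777/1712 (q = 5*(-4118/(-1/113301) + 21697/8560) = 5*(-4118*(-113301) + 21697*(1/8560)) = 5*(466573518 + 21697/8560) = 5*(3993869335777/8560) = 3993869335777/1712 ≈ 2.3329e+9)
a(u) + q = ½ + 3993869335777/1712 = 3993869336633/1712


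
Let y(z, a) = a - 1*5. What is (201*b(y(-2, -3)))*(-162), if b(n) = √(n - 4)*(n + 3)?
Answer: 325620*I*√3 ≈ 5.6399e+5*I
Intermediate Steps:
y(z, a) = -5 + a (y(z, a) = a - 5 = -5 + a)
b(n) = √(-4 + n)*(3 + n)
(201*b(y(-2, -3)))*(-162) = (201*(√(-4 + (-5 - 3))*(3 + (-5 - 3))))*(-162) = (201*(√(-4 - 8)*(3 - 8)))*(-162) = (201*(√(-12)*(-5)))*(-162) = (201*((2*I*√3)*(-5)))*(-162) = (201*(-10*I*√3))*(-162) = -2010*I*√3*(-162) = 325620*I*√3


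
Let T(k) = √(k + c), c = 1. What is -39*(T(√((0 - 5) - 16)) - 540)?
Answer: 21060 - 39*√(1 + I*√21) ≈ 20994.0 - 52.977*I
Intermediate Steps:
T(k) = √(1 + k) (T(k) = √(k + 1) = √(1 + k))
-39*(T(√((0 - 5) - 16)) - 540) = -39*(√(1 + √((0 - 5) - 16)) - 540) = -39*(√(1 + √(-5 - 16)) - 540) = -39*(√(1 + √(-21)) - 540) = -39*(√(1 + I*√21) - 540) = -39*(-540 + √(1 + I*√21)) = 21060 - 39*√(1 + I*√21)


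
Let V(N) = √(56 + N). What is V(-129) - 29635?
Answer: -29635 + I*√73 ≈ -29635.0 + 8.544*I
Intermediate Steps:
V(-129) - 29635 = √(56 - 129) - 29635 = √(-73) - 29635 = I*√73 - 29635 = -29635 + I*√73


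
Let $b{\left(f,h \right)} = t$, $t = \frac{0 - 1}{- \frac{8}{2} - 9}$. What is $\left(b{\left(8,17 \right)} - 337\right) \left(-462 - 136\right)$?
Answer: $201480$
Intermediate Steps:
$t = \frac{1}{13}$ ($t = - \frac{1}{\left(-8\right) \frac{1}{2} - 9} = - \frac{1}{-4 - 9} = - \frac{1}{-13} = \left(-1\right) \left(- \frac{1}{13}\right) = \frac{1}{13} \approx 0.076923$)
$b{\left(f,h \right)} = \frac{1}{13}$
$\left(b{\left(8,17 \right)} - 337\right) \left(-462 - 136\right) = \left(\frac{1}{13} - 337\right) \left(-462 - 136\right) = \left(- \frac{4380}{13}\right) \left(-598\right) = 201480$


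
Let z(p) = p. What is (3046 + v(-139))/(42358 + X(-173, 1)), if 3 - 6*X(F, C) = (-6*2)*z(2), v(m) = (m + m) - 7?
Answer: 5522/84725 ≈ 0.065176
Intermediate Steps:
v(m) = -7 + 2*m (v(m) = 2*m - 7 = -7 + 2*m)
X(F, C) = 9/2 (X(F, C) = ½ - (-6*2)*2/6 = ½ - (-2)*2 = ½ - ⅙*(-24) = ½ + 4 = 9/2)
(3046 + v(-139))/(42358 + X(-173, 1)) = (3046 + (-7 + 2*(-139)))/(42358 + 9/2) = (3046 + (-7 - 278))/(84725/2) = (3046 - 285)*(2/84725) = 2761*(2/84725) = 5522/84725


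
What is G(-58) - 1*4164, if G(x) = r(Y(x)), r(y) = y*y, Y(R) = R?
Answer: -800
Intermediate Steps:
r(y) = y²
G(x) = x²
G(-58) - 1*4164 = (-58)² - 1*4164 = 3364 - 4164 = -800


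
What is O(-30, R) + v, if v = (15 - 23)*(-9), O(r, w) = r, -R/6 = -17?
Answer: 42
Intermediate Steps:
R = 102 (R = -6*(-17) = 102)
v = 72 (v = -8*(-9) = 72)
O(-30, R) + v = -30 + 72 = 42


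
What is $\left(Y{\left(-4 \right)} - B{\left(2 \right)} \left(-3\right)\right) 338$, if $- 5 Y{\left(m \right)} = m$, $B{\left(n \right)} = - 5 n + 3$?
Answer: $- \frac{34138}{5} \approx -6827.6$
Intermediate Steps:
$B{\left(n \right)} = 3 - 5 n$
$Y{\left(m \right)} = - \frac{m}{5}$
$\left(Y{\left(-4 \right)} - B{\left(2 \right)} \left(-3\right)\right) 338 = \left(\left(- \frac{1}{5}\right) \left(-4\right) - \left(3 - 10\right) \left(-3\right)\right) 338 = \left(\frac{4}{5} - \left(3 - 10\right) \left(-3\right)\right) 338 = \left(\frac{4}{5} - \left(-7\right) \left(-3\right)\right) 338 = \left(\frac{4}{5} - 21\right) 338 = \left(- \frac{101}{5}\right) 338 = - \frac{34138}{5}$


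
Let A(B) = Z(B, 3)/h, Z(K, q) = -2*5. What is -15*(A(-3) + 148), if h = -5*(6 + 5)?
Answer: -24450/11 ≈ -2222.7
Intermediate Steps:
Z(K, q) = -10
h = -55 (h = -5*11 = -55)
A(B) = 2/11 (A(B) = -10/(-55) = -10*(-1/55) = 2/11)
-15*(A(-3) + 148) = -15*(2/11 + 148) = -15*1630/11 = -24450/11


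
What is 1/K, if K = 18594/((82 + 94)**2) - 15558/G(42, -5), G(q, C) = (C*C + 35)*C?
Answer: 387200/20312617 ≈ 0.019062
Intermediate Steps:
G(q, C) = C*(35 + C**2) (G(q, C) = (C**2 + 35)*C = (35 + C**2)*C = C*(35 + C**2))
K = 20312617/387200 (K = 18594/((82 + 94)**2) - 15558*(-1/(5*(35 + (-5)**2))) = 18594/(176**2) - 15558*(-1/(5*(35 + 25))) = 18594/30976 - 15558/((-5*60)) = 18594*(1/30976) - 15558/(-300) = 9297/15488 - 15558*(-1/300) = 9297/15488 + 2593/50 = 20312617/387200 ≈ 52.460)
1/K = 1/(20312617/387200) = 387200/20312617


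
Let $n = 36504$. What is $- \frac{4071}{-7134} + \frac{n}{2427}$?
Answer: $\frac{30033317}{1923802} \approx 15.611$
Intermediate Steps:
$- \frac{4071}{-7134} + \frac{n}{2427} = - \frac{4071}{-7134} + \frac{36504}{2427} = \left(-4071\right) \left(- \frac{1}{7134}\right) + 36504 \cdot \frac{1}{2427} = \frac{1357}{2378} + \frac{12168}{809} = \frac{30033317}{1923802}$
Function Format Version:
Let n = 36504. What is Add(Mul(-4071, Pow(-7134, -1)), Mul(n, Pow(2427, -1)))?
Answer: Rational(30033317, 1923802) ≈ 15.611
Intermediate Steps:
Add(Mul(-4071, Pow(-7134, -1)), Mul(n, Pow(2427, -1))) = Add(Mul(-4071, Pow(-7134, -1)), Mul(36504, Pow(2427, -1))) = Add(Mul(-4071, Rational(-1, 7134)), Mul(36504, Rational(1, 2427))) = Add(Rational(1357, 2378), Rational(12168, 809)) = Rational(30033317, 1923802)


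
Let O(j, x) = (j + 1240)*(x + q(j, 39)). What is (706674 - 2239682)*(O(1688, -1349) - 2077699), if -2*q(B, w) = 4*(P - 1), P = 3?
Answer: 9258269153264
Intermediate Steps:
q(B, w) = -4 (q(B, w) = -2*(3 - 1) = -2*2 = -½*8 = -4)
O(j, x) = (-4 + x)*(1240 + j) (O(j, x) = (j + 1240)*(x - 4) = (1240 + j)*(-4 + x) = (-4 + x)*(1240 + j))
(706674 - 2239682)*(O(1688, -1349) - 2077699) = (706674 - 2239682)*((-4960 - 4*1688 + 1240*(-1349) + 1688*(-1349)) - 2077699) = -1533008*((-4960 - 6752 - 1672760 - 2277112) - 2077699) = -1533008*(-3961584 - 2077699) = -1533008*(-6039283) = 9258269153264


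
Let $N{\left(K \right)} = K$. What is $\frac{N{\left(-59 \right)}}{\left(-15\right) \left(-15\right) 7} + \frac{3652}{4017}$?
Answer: $\frac{1838299}{2108925} \approx 0.87168$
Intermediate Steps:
$\frac{N{\left(-59 \right)}}{\left(-15\right) \left(-15\right) 7} + \frac{3652}{4017} = - \frac{59}{\left(-15\right) \left(-15\right) 7} + \frac{3652}{4017} = - \frac{59}{225 \cdot 7} + 3652 \cdot \frac{1}{4017} = - \frac{59}{1575} + \frac{3652}{4017} = \frac{1838299}{2108925}$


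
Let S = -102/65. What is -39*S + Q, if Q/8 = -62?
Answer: -2174/5 ≈ -434.80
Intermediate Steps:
Q = -496 (Q = 8*(-62) = -496)
S = -102/65 (S = -102*1/65 = -102/65 ≈ -1.5692)
-39*S + Q = -39*(-102/65) - 496 = 306/5 - 496 = -2174/5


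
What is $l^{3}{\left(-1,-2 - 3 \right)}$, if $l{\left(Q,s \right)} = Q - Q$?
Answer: $0$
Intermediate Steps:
$l{\left(Q,s \right)} = 0$
$l^{3}{\left(-1,-2 - 3 \right)} = 0^{3} = 0$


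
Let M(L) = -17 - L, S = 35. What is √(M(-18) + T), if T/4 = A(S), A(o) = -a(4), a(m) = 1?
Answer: I*√3 ≈ 1.732*I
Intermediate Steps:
A(o) = -1 (A(o) = -1*1 = -1)
T = -4 (T = 4*(-1) = -4)
√(M(-18) + T) = √((-17 - 1*(-18)) - 4) = √((-17 + 18) - 4) = √(1 - 4) = √(-3) = I*√3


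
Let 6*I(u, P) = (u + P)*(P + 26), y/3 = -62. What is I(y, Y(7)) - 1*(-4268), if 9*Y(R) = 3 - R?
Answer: 844154/243 ≈ 3473.9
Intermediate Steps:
y = -186 (y = 3*(-62) = -186)
Y(R) = 1/3 - R/9 (Y(R) = (3 - R)/9 = 1/3 - R/9)
I(u, P) = (26 + P)*(P + u)/6 (I(u, P) = ((u + P)*(P + 26))/6 = ((P + u)*(26 + P))/6 = ((26 + P)*(P + u))/6 = (26 + P)*(P + u)/6)
I(y, Y(7)) - 1*(-4268) = ((1/3 - 1/9*7)**2/6 + 13*(1/3 - 1/9*7)/3 + (13/3)*(-186) + (1/6)*(1/3 - 1/9*7)*(-186)) - 1*(-4268) = ((1/3 - 7/9)**2/6 + 13*(1/3 - 7/9)/3 - 806 + (1/6)*(1/3 - 7/9)*(-186)) + 4268 = ((-4/9)**2/6 + (13/3)*(-4/9) - 806 + (1/6)*(-4/9)*(-186)) + 4268 = ((1/6)*(16/81) - 52/27 - 806 + 124/9) + 4268 = (8/243 - 52/27 - 806 + 124/9) + 4268 = -192970/243 + 4268 = 844154/243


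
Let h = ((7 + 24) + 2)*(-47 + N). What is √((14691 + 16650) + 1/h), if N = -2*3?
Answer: 4*√5992009287/1749 ≈ 177.03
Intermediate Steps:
N = -6
h = -1749 (h = ((7 + 24) + 2)*(-47 - 6) = (31 + 2)*(-53) = 33*(-53) = -1749)
√((14691 + 16650) + 1/h) = √((14691 + 16650) + 1/(-1749)) = √(31341 - 1/1749) = √(54815408/1749) = 4*√5992009287/1749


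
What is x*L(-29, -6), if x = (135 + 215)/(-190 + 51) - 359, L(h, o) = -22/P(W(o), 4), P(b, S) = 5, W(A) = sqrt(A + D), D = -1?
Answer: 1105522/695 ≈ 1590.7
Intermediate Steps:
W(A) = sqrt(-1 + A) (W(A) = sqrt(A - 1) = sqrt(-1 + A))
L(h, o) = -22/5
x = -50251/139 (x = 350/(-139) - 359 = 350*(-1/139) - 359 = -350/139 - 359 = -50251/139 ≈ -361.52)
x*L(-29, -6) = -50251/139*(-22/5) = 1105522/695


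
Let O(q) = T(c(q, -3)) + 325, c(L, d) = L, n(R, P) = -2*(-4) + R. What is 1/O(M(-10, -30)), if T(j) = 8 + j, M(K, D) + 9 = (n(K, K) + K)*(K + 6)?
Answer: 1/372 ≈ 0.0026882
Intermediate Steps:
n(R, P) = 8 + R
M(K, D) = -9 + (6 + K)*(8 + 2*K) (M(K, D) = -9 + ((8 + K) + K)*(K + 6) = -9 + (8 + 2*K)*(6 + K) = -9 + (6 + K)*(8 + 2*K))
O(q) = 333 + q (O(q) = (8 + q) + 325 = 333 + q)
1/O(M(-10, -30)) = 1/(333 + (39 + 2*(-10)² + 20*(-10))) = 1/(333 + (39 + 2*100 - 200)) = 1/(333 + (39 + 200 - 200)) = 1/(333 + 39) = 1/372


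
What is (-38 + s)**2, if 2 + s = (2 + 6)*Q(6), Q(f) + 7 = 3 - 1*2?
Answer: 7744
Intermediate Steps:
Q(f) = -6 (Q(f) = -7 + (3 - 1*2) = -7 + (3 - 2) = -7 + 1 = -6)
s = -50 (s = -2 + (2 + 6)*(-6) = -2 + 8*(-6) = -2 - 48 = -50)
(-38 + s)**2 = (-38 - 50)**2 = (-88)**2 = 7744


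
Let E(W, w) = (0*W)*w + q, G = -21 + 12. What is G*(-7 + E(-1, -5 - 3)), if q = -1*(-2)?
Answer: 45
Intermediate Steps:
q = 2
G = -9
E(W, w) = 2 (E(W, w) = (0*W)*w + 2 = 0*w + 2 = 0 + 2 = 2)
G*(-7 + E(-1, -5 - 3)) = -9*(-7 + 2) = -9*(-5) = 45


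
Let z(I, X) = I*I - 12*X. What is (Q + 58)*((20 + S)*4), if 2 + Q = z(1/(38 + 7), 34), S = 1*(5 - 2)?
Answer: -65577508/2025 ≈ -32384.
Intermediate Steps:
S = 3 (S = 1*3 = 3)
z(I, X) = I² - 12*X
Q = -830249/2025 (Q = -2 + ((1/(38 + 7))² - 12*34) = -2 + ((1/45)² - 408) = -2 + (1/2025 - 408) = -2 - 826199/2025 = -830249/2025 ≈ -410.00)
(Q + 58)*((20 + S)*4) = (-830249/2025 + 58)*((20 + 3)*4) = -16394377*4/2025 = -712799/2025*92 = -65577508/2025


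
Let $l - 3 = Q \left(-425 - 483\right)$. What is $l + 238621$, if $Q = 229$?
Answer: $30692$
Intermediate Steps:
$l = -207929$ ($l = 3 + 229 \left(-425 - 483\right) = 3 + 229 \left(-908\right) = 3 - 207932 = -207929$)
$l + 238621 = -207929 + 238621 = 30692$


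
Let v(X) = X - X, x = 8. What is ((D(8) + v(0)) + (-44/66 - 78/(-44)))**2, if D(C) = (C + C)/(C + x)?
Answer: 19321/4356 ≈ 4.4355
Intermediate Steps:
v(X) = 0
D(C) = 2*C/(8 + C) (D(C) = (C + C)/(C + 8) = (2*C)/(8 + C) = 2*C/(8 + C))
((D(8) + v(0)) + (-44/66 - 78/(-44)))**2 = ((2*8/(8 + 8) + 0) + (-44/66 - 78/(-44)))**2 = ((2*8/16 + 0) + (-44*1/66 - 78*(-1/44)))**2 = ((2*8*(1/16) + 0) + (-2/3 + 39/22))**2 = ((1 + 0) + 73/66)**2 = (1 + 73/66)**2 = (139/66)**2 = 19321/4356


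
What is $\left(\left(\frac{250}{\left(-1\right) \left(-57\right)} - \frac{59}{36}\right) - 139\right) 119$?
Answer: $- \frac{11090443}{684} \approx -16214.0$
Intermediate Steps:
$\left(\left(\frac{250}{\left(-1\right) \left(-57\right)} - \frac{59}{36}\right) - 139\right) 119 = \left(\left(\frac{250}{57} - \frac{59}{36}\right) - 139\right) 119 = \left(\frac{1879}{684} - 139\right) 119 = \left(- \frac{93197}{684}\right) 119 = - \frac{11090443}{684}$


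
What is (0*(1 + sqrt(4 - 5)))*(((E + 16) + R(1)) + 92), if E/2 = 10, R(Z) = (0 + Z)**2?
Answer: 0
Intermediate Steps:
R(Z) = Z**2
E = 20 (E = 2*10 = 20)
(0*(1 + sqrt(4 - 5)))*(((E + 16) + R(1)) + 92) = (0*(1 + sqrt(4 - 5)))*(((20 + 16) + 1**2) + 92) = (0*(1 + sqrt(-1)))*((36 + 1) + 92) = (0*(1 + I))*(37 + 92) = 0*129 = 0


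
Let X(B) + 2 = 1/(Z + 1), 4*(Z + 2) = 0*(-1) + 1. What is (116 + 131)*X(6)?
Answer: -2470/3 ≈ -823.33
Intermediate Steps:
Z = -7/4 (Z = -2 + (0*(-1) + 1)/4 = -2 + (0 + 1)/4 = -2 + (¼)*1 = -2 + ¼ = -7/4 ≈ -1.7500)
X(B) = -10/3 (X(B) = -2 + 1/(-7/4 + 1) = -2 + 1/(-¾) = -2 - 4/3 = -10/3)
(116 + 131)*X(6) = (116 + 131)*(-10/3) = 247*(-10/3) = -2470/3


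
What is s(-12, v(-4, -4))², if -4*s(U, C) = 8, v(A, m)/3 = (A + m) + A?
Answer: 4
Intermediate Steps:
v(A, m) = 3*m + 6*A (v(A, m) = 3*((A + m) + A) = 3*(m + 2*A) = 3*m + 6*A)
s(U, C) = -2 (s(U, C) = -¼*8 = -2)
s(-12, v(-4, -4))² = (-2)² = 4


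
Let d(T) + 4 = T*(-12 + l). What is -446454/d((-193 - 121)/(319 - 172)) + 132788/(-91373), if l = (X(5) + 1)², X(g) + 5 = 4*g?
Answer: 2993221456261/3527180546 ≈ 848.62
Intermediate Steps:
X(g) = -5 + 4*g
l = 256 (l = ((-5 + 4*5) + 1)² = ((-5 + 20) + 1)² = (15 + 1)² = 16² = 256)
d(T) = -4 + 244*T (d(T) = -4 + T*(-12 + 256) = -4 + T*244 = -4 + 244*T)
-446454/d((-193 - 121)/(319 - 172)) + 132788/(-91373) = -446454/(-4 + 244*((-193 - 121)/(319 - 172))) + 132788/(-91373) = -446454/(-4 + 244*(-314/147)) + 132788*(-1/91373) = -446454/(-4 + 244*(-314*1/147)) - 132788/91373 = -446454/(-4 + 244*(-314/147)) - 132788/91373 = -446454/(-4 - 76616/147) - 132788/91373 = -446454/(-77204/147) - 132788/91373 = -446454*(-147/77204) - 132788/91373 = 32814369/38602 - 132788/91373 = 2993221456261/3527180546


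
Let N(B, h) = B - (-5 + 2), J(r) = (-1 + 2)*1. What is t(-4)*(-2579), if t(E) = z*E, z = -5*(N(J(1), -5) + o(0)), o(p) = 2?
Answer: -309480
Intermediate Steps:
J(r) = 1 (J(r) = 1*1 = 1)
N(B, h) = 3 + B (N(B, h) = B - 1*(-3) = B + 3 = 3 + B)
z = -30 (z = -5*((3 + 1) + 2) = -5*(4 + 2) = -5*6 = -30)
t(E) = -30*E
t(-4)*(-2579) = -30*(-4)*(-2579) = 120*(-2579) = -309480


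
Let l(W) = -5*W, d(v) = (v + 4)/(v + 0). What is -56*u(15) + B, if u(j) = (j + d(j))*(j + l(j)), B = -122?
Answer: 54534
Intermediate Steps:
d(v) = (4 + v)/v
u(j) = -4*j*(j + (4 + j)/j) (u(j) = (j + (4 + j)/j)*(j - 5*j) = (j + (4 + j)/j)*(-4*j) = -4*j*(j + (4 + j)/j))
-56*u(15) + B = -56*(-16 - 4*15 - 4*15²) - 122 = -56*(-16 - 60 - 4*225) - 122 = -56*(-16 - 60 - 900) - 122 = -56*(-976) - 122 = 54656 - 122 = 54534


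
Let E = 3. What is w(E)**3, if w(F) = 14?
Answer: 2744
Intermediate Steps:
w(E)**3 = 14**3 = 2744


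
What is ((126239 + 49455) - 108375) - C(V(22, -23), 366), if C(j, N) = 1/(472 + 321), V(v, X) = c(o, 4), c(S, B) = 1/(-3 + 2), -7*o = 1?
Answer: 53383966/793 ≈ 67319.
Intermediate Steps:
o = -⅐ (o = -⅐*1 = -⅐ ≈ -0.14286)
c(S, B) = -1 (c(S, B) = 1/(-1) = -1)
V(v, X) = -1
C(j, N) = 1/793
((126239 + 49455) - 108375) - C(V(22, -23), 366) = ((126239 + 49455) - 108375) - 1*1/793 = (175694 - 108375) - 1/793 = 67319 - 1/793 = 53383966/793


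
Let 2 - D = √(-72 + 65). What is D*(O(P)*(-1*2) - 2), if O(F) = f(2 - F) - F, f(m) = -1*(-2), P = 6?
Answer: 12 - 6*I*√7 ≈ 12.0 - 15.875*I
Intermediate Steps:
f(m) = 2
O(F) = 2 - F
D = 2 - I*√7 (D = 2 - √(-72 + 65) = 2 - √(-7) = 2 - I*√7 ≈ 2.0 - 2.6458*I)
D*(O(P)*(-1*2) - 2) = (2 - I*√7)*((2 - 1*6)*(-1*2) - 2) = (2 - I*√7)*((2 - 6)*(-2) - 2) = (2 - I*√7)*(-4*(-2) - 2) = (2 - I*√7)*(8 - 2) = (2 - I*√7)*6 = 12 - 6*I*√7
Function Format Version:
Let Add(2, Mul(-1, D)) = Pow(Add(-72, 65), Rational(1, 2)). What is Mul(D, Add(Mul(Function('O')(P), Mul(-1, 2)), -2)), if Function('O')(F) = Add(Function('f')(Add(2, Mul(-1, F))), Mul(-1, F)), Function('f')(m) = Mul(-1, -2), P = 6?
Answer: Add(12, Mul(-6, I, Pow(7, Rational(1, 2)))) ≈ Add(12.000, Mul(-15.875, I))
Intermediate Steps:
Function('f')(m) = 2
Function('O')(F) = Add(2, Mul(-1, F))
D = Add(2, Mul(-1, I, Pow(7, Rational(1, 2)))) (D = Add(2, Mul(-1, Pow(Add(-72, 65), Rational(1, 2)))) = Add(2, Mul(-1, Pow(-7, Rational(1, 2)))) = Add(2, Mul(-1, Mul(I, Pow(7, Rational(1, 2))))) = Add(2, Mul(-1, I, Pow(7, Rational(1, 2)))) ≈ Add(2.0000, Mul(-2.6458, I)))
Mul(D, Add(Mul(Function('O')(P), Mul(-1, 2)), -2)) = Mul(Add(2, Mul(-1, I, Pow(7, Rational(1, 2)))), Add(Mul(Add(2, Mul(-1, 6)), Mul(-1, 2)), -2)) = Mul(Add(2, Mul(-1, I, Pow(7, Rational(1, 2)))), Add(Mul(Add(2, -6), -2), -2)) = Mul(Add(2, Mul(-1, I, Pow(7, Rational(1, 2)))), Add(Mul(-4, -2), -2)) = Mul(Add(2, Mul(-1, I, Pow(7, Rational(1, 2)))), Add(8, -2)) = Mul(Add(2, Mul(-1, I, Pow(7, Rational(1, 2)))), 6) = Add(12, Mul(-6, I, Pow(7, Rational(1, 2))))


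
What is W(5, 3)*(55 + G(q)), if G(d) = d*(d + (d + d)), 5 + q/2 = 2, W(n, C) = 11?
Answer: 1793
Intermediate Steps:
q = -6 (q = -10 + 2*2 = -10 + 4 = -6)
G(d) = 3*d² (G(d) = d*(d + 2*d) = d*(3*d) = 3*d²)
W(5, 3)*(55 + G(q)) = 11*(55 + 3*(-6)²) = 11*(55 + 3*36) = 11*(55 + 108) = 11*163 = 1793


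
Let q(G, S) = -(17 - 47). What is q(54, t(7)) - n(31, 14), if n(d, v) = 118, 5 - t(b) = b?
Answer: -88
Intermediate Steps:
t(b) = 5 - b
q(G, S) = 30 (q(G, S) = -1*(-30) = 30)
q(54, t(7)) - n(31, 14) = 30 - 1*118 = 30 - 118 = -88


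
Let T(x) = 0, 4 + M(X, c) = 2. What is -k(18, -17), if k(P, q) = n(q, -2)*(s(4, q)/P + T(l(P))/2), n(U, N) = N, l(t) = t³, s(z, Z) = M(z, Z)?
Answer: -2/9 ≈ -0.22222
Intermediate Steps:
M(X, c) = -2 (M(X, c) = -4 + 2 = -2)
s(z, Z) = -2
k(P, q) = 4/P (k(P, q) = -2*(-2/P + 0/2) = -2*(-2/P + 0*(½)) = -2*(-2/P + 0) = -(-4)/P = 4/P)
-k(18, -17) = -4/18 = -1*2/9 = -2/9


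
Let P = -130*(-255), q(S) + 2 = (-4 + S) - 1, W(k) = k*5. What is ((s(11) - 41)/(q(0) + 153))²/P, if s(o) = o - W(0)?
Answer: 3/2355418 ≈ 1.2737e-6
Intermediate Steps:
W(k) = 5*k
s(o) = o (s(o) = o - 5*0 = o - 1*0 = o + 0 = o)
q(S) = -7 + S (q(S) = -2 + ((-4 + S) - 1) = -2 + (-5 + S) = -7 + S)
P = 33150
((s(11) - 41)/(q(0) + 153))²/P = ((11 - 41)/((-7 + 0) + 153))²/33150 = (-30/(-7 + 153))²*(1/33150) = (-30/146)²*(1/33150) = (-30*1/146)²*(1/33150) = (-15/73)²*(1/33150) = (225/5329)*(1/33150) = 3/2355418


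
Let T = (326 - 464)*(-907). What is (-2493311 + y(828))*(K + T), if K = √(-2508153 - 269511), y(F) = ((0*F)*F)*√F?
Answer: -312077764626 - 19946488*I*√43401 ≈ -3.1208e+11 - 4.1554e+9*I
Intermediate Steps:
y(F) = 0 (y(F) = (0*F)*√F = 0*√F = 0)
T = 125166 (T = -138*(-907) = 125166)
K = 8*I*√43401 (K = √(-2777664) = 8*I*√43401 ≈ 1666.6*I)
(-2493311 + y(828))*(K + T) = (-2493311 + 0)*(8*I*√43401 + 125166) = -2493311*(125166 + 8*I*√43401) = -312077764626 - 19946488*I*√43401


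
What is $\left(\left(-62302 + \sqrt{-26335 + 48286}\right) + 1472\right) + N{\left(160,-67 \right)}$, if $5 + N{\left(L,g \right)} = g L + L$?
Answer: $-71395 + 9 \sqrt{271} \approx -71247.0$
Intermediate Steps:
$N{\left(L,g \right)} = -5 + L + L g$ ($N{\left(L,g \right)} = -5 + \left(g L + L\right) = -5 + \left(L g + L\right) = -5 + \left(L + L g\right) = -5 + L + L g$)
$\left(\left(-62302 + \sqrt{-26335 + 48286}\right) + 1472\right) + N{\left(160,-67 \right)} = \left(\left(-62302 + \sqrt{-26335 + 48286}\right) + 1472\right) + \left(-5 + 160 + 160 \left(-67\right)\right) = \left(\left(-62302 + \sqrt{21951}\right) + 1472\right) - 10565 = \left(\left(-62302 + 9 \sqrt{271}\right) + 1472\right) - 10565 = \left(-60830 + 9 \sqrt{271}\right) - 10565 = -71395 + 9 \sqrt{271}$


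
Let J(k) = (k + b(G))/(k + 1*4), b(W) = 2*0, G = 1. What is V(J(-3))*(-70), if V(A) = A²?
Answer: -630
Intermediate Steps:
b(W) = 0
J(k) = k/(4 + k) (J(k) = (k + 0)/(k + 1*4) = k/(k + 4) = k/(4 + k))
V(J(-3))*(-70) = (-3/(4 - 3))²*(-70) = (-3/1)²*(-70) = (-3*1)²*(-70) = (-3)²*(-70) = 9*(-70) = -630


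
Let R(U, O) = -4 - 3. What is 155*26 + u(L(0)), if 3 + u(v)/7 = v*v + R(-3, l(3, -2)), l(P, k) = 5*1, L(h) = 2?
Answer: 3988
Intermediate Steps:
l(P, k) = 5
R(U, O) = -7
u(v) = -70 + 7*v**2 (u(v) = -21 + 7*(v*v - 7) = -21 + 7*(v**2 - 7) = -21 + 7*(-7 + v**2) = -21 + (-49 + 7*v**2) = -70 + 7*v**2)
155*26 + u(L(0)) = 155*26 + (-70 + 7*2**2) = 4030 + (-70 + 7*4) = 4030 + (-70 + 28) = 4030 - 42 = 3988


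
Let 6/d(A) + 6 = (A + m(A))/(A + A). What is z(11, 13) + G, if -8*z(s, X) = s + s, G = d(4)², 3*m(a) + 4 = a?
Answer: -755/484 ≈ -1.5599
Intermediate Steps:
m(a) = -4/3 + a/3
d(A) = 6/(-6 + (-4/3 + 4*A/3)/(2*A)) (d(A) = 6/(-6 + (A + (-4/3 + A/3))/(A + A)) = 6/(-6 + (-4/3 + 4*A/3)/((2*A))) = 6/(-6 + (-4/3 + 4*A/3)*(1/(2*A))) = 6/(-6 + (-4/3 + 4*A/3)/(2*A)))
G = 144/121 (G = (-9*4/(1 + 8*4))² = (-9*4/(1 + 32))² = (-9*4/33)² = (-9*4*1/33)² = (-12/11)² = 144/121 ≈ 1.1901)
z(s, X) = -s/4 (z(s, X) = -(s + s)/8 = -s/4)
z(11, 13) + G = -¼*11 + 144/121 = -11/4 + 144/121 = -755/484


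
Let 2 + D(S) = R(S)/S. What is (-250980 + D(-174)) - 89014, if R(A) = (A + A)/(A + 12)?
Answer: -27539677/81 ≈ -3.4000e+5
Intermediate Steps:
R(A) = 2*A/(12 + A) (R(A) = (2*A)/(12 + A) = 2*A/(12 + A))
D(S) = -2 + 2/(12 + S) (D(S) = -2 + (2*S/(12 + S))/S = -2 + 2/(12 + S))
(-250980 + D(-174)) - 89014 = (-250980 + 2*(-11 - 1*(-174))/(12 - 174)) - 89014 = (-250980 + 2*(-11 + 174)/(-162)) - 89014 = (-250980 + 2*(-1/162)*163) - 89014 = (-250980 - 163/81) - 89014 = -20329543/81 - 89014 = -27539677/81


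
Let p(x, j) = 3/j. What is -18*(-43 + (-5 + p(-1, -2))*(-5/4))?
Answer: 2511/4 ≈ 627.75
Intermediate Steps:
-18*(-43 + (-5 + p(-1, -2))*(-5/4)) = -18*(-43 + (-5 + 3/(-2))*(-5/4)) = -18*(-43 + (-5 + 3*(-½))*(-5*¼)) = -18*(-43 + (-5 - 3/2)*(-5/4)) = -18*(-43 - 13/2*(-5/4)) = -18*(-43 + 65/8) = -18*(-279/8) = 2511/4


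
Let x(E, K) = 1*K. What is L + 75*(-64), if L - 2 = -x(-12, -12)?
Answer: -4786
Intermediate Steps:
x(E, K) = K
L = 14 (L = 2 - 1*(-12) = 2 + 12 = 14)
L + 75*(-64) = 14 + 75*(-64) = 14 - 4800 = -4786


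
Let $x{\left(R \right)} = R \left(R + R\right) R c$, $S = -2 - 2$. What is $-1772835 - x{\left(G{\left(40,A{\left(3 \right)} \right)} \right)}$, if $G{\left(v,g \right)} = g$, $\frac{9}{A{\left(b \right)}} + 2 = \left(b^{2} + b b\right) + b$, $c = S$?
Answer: $- \frac{12159869433}{6859} \approx -1.7728 \cdot 10^{6}$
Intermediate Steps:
$S = -4$
$c = -4$
$A{\left(b \right)} = \frac{9}{-2 + b + 2 b^{2}}$ ($A{\left(b \right)} = \frac{9}{-2 + \left(\left(b^{2} + b b\right) + b\right)} = \frac{9}{-2 + \left(\left(b^{2} + b^{2}\right) + b\right)} = \frac{9}{-2 + \left(2 b^{2} + b\right)} = \frac{9}{-2 + \left(b + 2 b^{2}\right)} = \frac{9}{-2 + b + 2 b^{2}}$)
$x{\left(R \right)} = - 8 R^{3}$ ($x{\left(R \right)} = R \left(R + R\right) R \left(-4\right) = R 2 R R \left(-4\right) = 2 R^{2} R \left(-4\right) = 2 R^{3} \left(-4\right) = - 8 R^{3}$)
$-1772835 - x{\left(G{\left(40,A{\left(3 \right)} \right)} \right)} = -1772835 - - 8 \left(\frac{9}{-2 + 3 + 2 \cdot 3^{2}}\right)^{3} = -1772835 - - 8 \left(\frac{9}{-2 + 3 + 2 \cdot 9}\right)^{3} = -1772835 - - 8 \left(\frac{9}{-2 + 3 + 18}\right)^{3} = -1772835 - - 8 \left(\frac{9}{19}\right)^{3} = -1772835 - \left(-8\right) \frac{729}{6859} = -1772835 - - \frac{5832}{6859} = -1772835 + \frac{5832}{6859} = - \frac{12159869433}{6859}$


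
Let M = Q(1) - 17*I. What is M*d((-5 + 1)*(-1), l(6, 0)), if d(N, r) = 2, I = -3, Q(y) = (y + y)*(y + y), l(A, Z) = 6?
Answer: 110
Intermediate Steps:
Q(y) = 4*y² (Q(y) = (2*y)*(2*y) = 4*y²)
M = 55 (M = 4*1² - 17*(-3) = 4*1 + 51 = 4 + 51 = 55)
M*d((-5 + 1)*(-1), l(6, 0)) = 55*2 = 110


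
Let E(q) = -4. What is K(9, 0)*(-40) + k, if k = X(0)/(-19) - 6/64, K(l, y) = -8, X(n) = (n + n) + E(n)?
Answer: 194631/608 ≈ 320.12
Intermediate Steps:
X(n) = -4 + 2*n (X(n) = (n + n) - 4 = 2*n - 4 = -4 + 2*n)
k = 71/608 (k = (-4 + 2*0)/(-19) - 6/64 = (-4 + 0)*(-1/19) - 6*1/64 = -4*(-1/19) - 3/32 = 4/19 - 3/32 = 71/608 ≈ 0.11678)
K(9, 0)*(-40) + k = -8*(-40) + 71/608 = 320 + 71/608 = 194631/608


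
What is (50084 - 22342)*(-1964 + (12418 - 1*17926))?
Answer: -207288224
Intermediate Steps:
(50084 - 22342)*(-1964 + (12418 - 1*17926)) = 27742*(-1964 + (12418 - 17926)) = 27742*(-1964 - 5508) = 27742*(-7472) = -207288224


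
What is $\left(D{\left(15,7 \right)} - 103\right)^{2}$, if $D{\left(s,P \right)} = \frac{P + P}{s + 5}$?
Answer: $\frac{1046529}{100} \approx 10465.0$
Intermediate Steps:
$D{\left(s,P \right)} = \frac{2 P}{5 + s}$
$\left(D{\left(15,7 \right)} - 103\right)^{2} = \left(2 \cdot 7 \frac{1}{5 + 15} - 103\right)^{2} = \left(2 \cdot 7 \cdot \frac{1}{20} - 103\right)^{2} = \left(\frac{7}{10} - 103\right)^{2} = \left(- \frac{1023}{10}\right)^{2} = \frac{1046529}{100}$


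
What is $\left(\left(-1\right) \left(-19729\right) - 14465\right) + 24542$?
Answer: $29806$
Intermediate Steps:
$\left(\left(-1\right) \left(-19729\right) - 14465\right) + 24542 = \left(19729 - 14465\right) + 24542 = 5264 + 24542 = 29806$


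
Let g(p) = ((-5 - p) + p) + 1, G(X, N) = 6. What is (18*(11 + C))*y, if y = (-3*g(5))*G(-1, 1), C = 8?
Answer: 24624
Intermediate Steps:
g(p) = -4 (g(p) = -5 + 1 = -4)
y = 72 (y = -3*(-4)*6 = 12*6 = 72)
(18*(11 + C))*y = (18*(11 + 8))*72 = (18*19)*72 = 342*72 = 24624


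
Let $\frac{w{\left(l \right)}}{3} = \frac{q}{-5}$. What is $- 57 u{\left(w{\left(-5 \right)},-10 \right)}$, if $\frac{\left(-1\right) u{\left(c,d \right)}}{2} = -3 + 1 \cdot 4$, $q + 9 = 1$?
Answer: $114$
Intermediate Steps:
$q = -8$ ($q = -9 + 1 = -8$)
$w{\left(l \right)} = \frac{24}{5}$ ($w{\left(l \right)} = 3 \left(- \frac{8}{-5}\right) = 3 \left(\left(-8\right) \left(- \frac{1}{5}\right)\right) = 3 \cdot \frac{8}{5} = \frac{24}{5}$)
$u{\left(c,d \right)} = -2$ ($u{\left(c,d \right)} = - 2 \left(-3 + 1 \cdot 4\right) = - 2 \left(-3 + 4\right) = \left(-2\right) 1 = -2$)
$- 57 u{\left(w{\left(-5 \right)},-10 \right)} = \left(-57\right) \left(-2\right) = 114$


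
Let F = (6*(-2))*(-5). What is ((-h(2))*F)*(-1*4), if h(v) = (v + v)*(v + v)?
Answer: 3840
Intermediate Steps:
F = 60 (F = -12*(-5) = 60)
h(v) = 4*v² (h(v) = (2*v)*(2*v) = 4*v²)
((-h(2))*F)*(-1*4) = (-4*2²*60)*(-1*4) = (-4*4*60)*(-4) = (-1*16*60)*(-4) = -16*60*(-4) = -960*(-4) = 3840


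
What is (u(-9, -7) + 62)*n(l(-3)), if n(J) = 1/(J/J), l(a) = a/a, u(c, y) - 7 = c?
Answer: 60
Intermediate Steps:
u(c, y) = 7 + c
l(a) = 1
n(J) = 1 (n(J) = 1/1 = 1)
(u(-9, -7) + 62)*n(l(-3)) = ((7 - 9) + 62)*1 = (-2 + 62)*1 = 60*1 = 60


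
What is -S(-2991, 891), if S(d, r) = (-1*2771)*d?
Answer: -8288061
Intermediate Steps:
S(d, r) = -2771*d
-S(-2991, 891) = -(-2771)*(-2991) = -1*8288061 = -8288061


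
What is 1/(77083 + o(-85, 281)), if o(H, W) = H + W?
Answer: 1/77279 ≈ 1.2940e-5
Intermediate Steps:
1/(77083 + o(-85, 281)) = 1/(77083 + (-85 + 281)) = 1/(77083 + 196) = 1/77279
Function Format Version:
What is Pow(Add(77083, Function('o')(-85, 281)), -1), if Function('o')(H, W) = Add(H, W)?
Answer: Rational(1, 77279) ≈ 1.2940e-5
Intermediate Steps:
Pow(Add(77083, Function('o')(-85, 281)), -1) = Pow(Add(77083, Add(-85, 281)), -1) = Pow(Add(77083, 196), -1) = Pow(77279, -1) = Rational(1, 77279)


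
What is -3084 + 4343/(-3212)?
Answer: -9910151/3212 ≈ -3085.4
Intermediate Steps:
-3084 + 4343/(-3212) = -3084 + 4343*(-1/3212) = -3084 - 4343/3212 = -9910151/3212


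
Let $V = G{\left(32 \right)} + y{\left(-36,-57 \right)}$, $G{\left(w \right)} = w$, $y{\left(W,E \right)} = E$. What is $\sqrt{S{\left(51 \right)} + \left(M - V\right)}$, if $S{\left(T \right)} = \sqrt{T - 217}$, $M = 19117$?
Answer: $\sqrt{19142 + i \sqrt{166}} \approx 138.35 + 0.0466 i$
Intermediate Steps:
$V = -25$ ($V = 32 - 57 = -25$)
$S{\left(T \right)} = \sqrt{-217 + T}$
$\sqrt{S{\left(51 \right)} + \left(M - V\right)} = \sqrt{\sqrt{-217 + 51} + \left(19117 - -25\right)} = \sqrt{\sqrt{-166} + \left(19117 + 25\right)} = \sqrt{i \sqrt{166} + 19142} = \sqrt{19142 + i \sqrt{166}}$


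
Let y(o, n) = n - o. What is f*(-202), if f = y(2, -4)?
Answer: 1212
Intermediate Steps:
f = -6 (f = -4 - 1*2 = -4 - 2 = -6)
f*(-202) = -6*(-202) = 1212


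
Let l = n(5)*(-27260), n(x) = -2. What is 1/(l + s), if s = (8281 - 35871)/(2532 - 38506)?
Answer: 17987/980665035 ≈ 1.8342e-5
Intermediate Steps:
l = 54520 (l = -2*(-27260) = 54520)
s = 13795/17987 (s = -27590/(-35974) = -27590*(-1/35974) = 13795/17987 ≈ 0.76694)
1/(l + s) = 1/(54520 + 13795/17987) = 1/(980665035/17987) = 17987/980665035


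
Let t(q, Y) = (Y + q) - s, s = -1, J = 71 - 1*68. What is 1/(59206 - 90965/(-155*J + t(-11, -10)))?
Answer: 97/5761175 ≈ 1.6837e-5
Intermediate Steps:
J = 3 (J = 71 - 68 = 3)
t(q, Y) = 1 + Y + q (t(q, Y) = (Y + q) - 1*(-1) = (Y + q) + 1 = 1 + Y + q)
1/(59206 - 90965/(-155*J + t(-11, -10))) = 1/(59206 - 90965/(-155*3 + (1 - 10 - 11))) = 1/(59206 - 90965/(-465 - 20)) = 1/(59206 - 90965/(-485)) = 1/(59206 - 90965*(-1/485)) = 1/(59206 + 18193/97) = 1/(5761175/97) = 97/5761175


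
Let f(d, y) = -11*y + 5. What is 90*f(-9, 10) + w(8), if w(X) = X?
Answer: -9442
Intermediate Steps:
f(d, y) = 5 - 11*y
90*f(-9, 10) + w(8) = 90*(5 - 11*10) + 8 = 90*(5 - 110) + 8 = 90*(-105) + 8 = -9450 + 8 = -9442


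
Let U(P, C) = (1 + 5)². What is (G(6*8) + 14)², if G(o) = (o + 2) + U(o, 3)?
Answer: 10000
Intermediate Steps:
U(P, C) = 36 (U(P, C) = 6² = 36)
G(o) = 38 + o (G(o) = (o + 2) + 36 = (2 + o) + 36 = 38 + o)
(G(6*8) + 14)² = ((38 + 6*8) + 14)² = ((38 + 48) + 14)² = (86 + 14)² = 100² = 10000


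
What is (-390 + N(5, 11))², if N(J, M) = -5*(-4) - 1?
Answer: 137641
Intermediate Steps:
N(J, M) = 19 (N(J, M) = 20 - 1 = 19)
(-390 + N(5, 11))² = (-390 + 19)² = (-371)² = 137641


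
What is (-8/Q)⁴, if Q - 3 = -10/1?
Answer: 4096/2401 ≈ 1.7060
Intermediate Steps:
Q = -7 (Q = 3 - 10/1 = 3 - 10*1 = 3 - 10 = -7)
(-8/Q)⁴ = (-8/(-7))⁴ = (-8*(-⅐))⁴ = (8/7)⁴ = 4096/2401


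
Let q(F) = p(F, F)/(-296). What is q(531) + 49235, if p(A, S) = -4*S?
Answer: 3643921/74 ≈ 49242.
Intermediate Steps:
q(F) = F/74 (q(F) = -4*F/(-296) = -4*F*(-1/296) = F/74)
q(531) + 49235 = (1/74)*531 + 49235 = 531/74 + 49235 = 3643921/74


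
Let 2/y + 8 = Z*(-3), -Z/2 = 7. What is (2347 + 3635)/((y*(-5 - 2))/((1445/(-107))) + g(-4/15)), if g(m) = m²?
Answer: 6612652350/112313 ≈ 58877.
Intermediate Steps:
Z = -14 (Z = -2*7 = -14)
y = 1/17 (y = 2/(-8 - 14*(-3)) = 2/(-8 + 42) = 2/34 = 2*(1/34) = 1/17 ≈ 0.058824)
(2347 + 3635)/((y*(-5 - 2))/((1445/(-107))) + g(-4/15)) = (2347 + 3635)/(((-5 - 2)/17)/((1445/(-107))) + (-4/15)²) = 5982/(((1/17)*(-7))/((1445*(-1/107))) + (-4*1/15)²) = 5982/(-7/(17*(-1445/107)) + (-4/15)²) = 5982/(-7/17*(-107/1445) + 16/225) = 5982/(749/24565 + 16/225) = 5982/(112313/1105425) = 5982*(1105425/112313) = 6612652350/112313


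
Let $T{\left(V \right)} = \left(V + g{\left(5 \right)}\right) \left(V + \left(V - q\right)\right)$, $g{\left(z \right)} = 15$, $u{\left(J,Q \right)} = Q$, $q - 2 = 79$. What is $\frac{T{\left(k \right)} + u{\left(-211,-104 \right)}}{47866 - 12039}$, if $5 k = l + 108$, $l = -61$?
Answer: $- \frac{40542}{895675} \approx -0.045264$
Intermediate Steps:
$q = 81$ ($q = 2 + 79 = 81$)
$k = \frac{47}{5}$ ($k = \frac{-61 + 108}{5} = \frac{1}{5} \cdot 47 = \frac{47}{5} \approx 9.4$)
$T{\left(V \right)} = \left(-81 + 2 V\right) \left(15 + V\right)$ ($T{\left(V \right)} = \left(V + 15\right) \left(V + \left(V - 81\right)\right) = \left(15 + V\right) \left(V + \left(V - 81\right)\right) = \left(15 + V\right) \left(V + \left(-81 + V\right)\right) = \left(15 + V\right) \left(-81 + 2 V\right) = \left(-81 + 2 V\right) \left(15 + V\right)$)
$\frac{T{\left(k \right)} + u{\left(-211,-104 \right)}}{47866 - 12039} = \frac{\left(-1215 - \frac{2397}{5} + 2 \left(\frac{47}{5}\right)^{2}\right) - 104}{47866 - 12039} = \frac{\left(-1215 - \frac{2397}{5} + 2 \cdot \frac{2209}{25}\right) - 104}{35827} = \left(\left(-1215 - \frac{2397}{5} + \frac{4418}{25}\right) - 104\right) \frac{1}{35827} = \left(- \frac{37942}{25} - 104\right) \frac{1}{35827} = \left(- \frac{40542}{25}\right) \frac{1}{35827} = - \frac{40542}{895675}$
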